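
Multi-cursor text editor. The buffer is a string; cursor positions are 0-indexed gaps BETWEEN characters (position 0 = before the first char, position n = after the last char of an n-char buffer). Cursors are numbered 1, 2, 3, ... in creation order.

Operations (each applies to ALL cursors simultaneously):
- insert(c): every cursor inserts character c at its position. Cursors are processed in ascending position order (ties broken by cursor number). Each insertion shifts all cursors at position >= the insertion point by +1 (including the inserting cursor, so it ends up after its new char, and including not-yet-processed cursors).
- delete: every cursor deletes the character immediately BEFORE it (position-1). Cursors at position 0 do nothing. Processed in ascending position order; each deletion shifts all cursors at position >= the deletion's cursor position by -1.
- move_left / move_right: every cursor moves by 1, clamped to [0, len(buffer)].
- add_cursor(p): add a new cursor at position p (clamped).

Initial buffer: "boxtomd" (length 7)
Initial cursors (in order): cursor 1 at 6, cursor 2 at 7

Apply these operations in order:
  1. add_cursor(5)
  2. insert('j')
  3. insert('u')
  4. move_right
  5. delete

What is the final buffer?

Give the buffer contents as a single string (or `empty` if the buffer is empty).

Answer: boxtojujuj

Derivation:
After op 1 (add_cursor(5)): buffer="boxtomd" (len 7), cursors c3@5 c1@6 c2@7, authorship .......
After op 2 (insert('j')): buffer="boxtojmjdj" (len 10), cursors c3@6 c1@8 c2@10, authorship .....3.1.2
After op 3 (insert('u')): buffer="boxtojumjudju" (len 13), cursors c3@7 c1@10 c2@13, authorship .....33.11.22
After op 4 (move_right): buffer="boxtojumjudju" (len 13), cursors c3@8 c1@11 c2@13, authorship .....33.11.22
After op 5 (delete): buffer="boxtojujuj" (len 10), cursors c3@7 c1@9 c2@10, authorship .....33112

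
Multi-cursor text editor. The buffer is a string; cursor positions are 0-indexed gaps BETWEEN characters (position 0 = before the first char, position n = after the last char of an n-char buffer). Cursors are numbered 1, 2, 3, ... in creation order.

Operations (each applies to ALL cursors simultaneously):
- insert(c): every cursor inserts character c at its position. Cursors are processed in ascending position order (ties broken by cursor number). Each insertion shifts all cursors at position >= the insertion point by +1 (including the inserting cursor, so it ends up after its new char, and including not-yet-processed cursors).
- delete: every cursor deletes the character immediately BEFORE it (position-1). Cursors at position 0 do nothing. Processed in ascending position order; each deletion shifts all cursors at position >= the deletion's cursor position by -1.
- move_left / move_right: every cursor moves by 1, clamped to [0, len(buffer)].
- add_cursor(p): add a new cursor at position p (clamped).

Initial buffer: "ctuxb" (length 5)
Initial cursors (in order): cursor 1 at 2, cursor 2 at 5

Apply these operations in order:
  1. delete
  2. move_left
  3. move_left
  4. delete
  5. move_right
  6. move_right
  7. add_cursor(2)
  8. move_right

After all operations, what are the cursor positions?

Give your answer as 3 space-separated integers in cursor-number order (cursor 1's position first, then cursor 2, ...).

Answer: 2 2 2

Derivation:
After op 1 (delete): buffer="cux" (len 3), cursors c1@1 c2@3, authorship ...
After op 2 (move_left): buffer="cux" (len 3), cursors c1@0 c2@2, authorship ...
After op 3 (move_left): buffer="cux" (len 3), cursors c1@0 c2@1, authorship ...
After op 4 (delete): buffer="ux" (len 2), cursors c1@0 c2@0, authorship ..
After op 5 (move_right): buffer="ux" (len 2), cursors c1@1 c2@1, authorship ..
After op 6 (move_right): buffer="ux" (len 2), cursors c1@2 c2@2, authorship ..
After op 7 (add_cursor(2)): buffer="ux" (len 2), cursors c1@2 c2@2 c3@2, authorship ..
After op 8 (move_right): buffer="ux" (len 2), cursors c1@2 c2@2 c3@2, authorship ..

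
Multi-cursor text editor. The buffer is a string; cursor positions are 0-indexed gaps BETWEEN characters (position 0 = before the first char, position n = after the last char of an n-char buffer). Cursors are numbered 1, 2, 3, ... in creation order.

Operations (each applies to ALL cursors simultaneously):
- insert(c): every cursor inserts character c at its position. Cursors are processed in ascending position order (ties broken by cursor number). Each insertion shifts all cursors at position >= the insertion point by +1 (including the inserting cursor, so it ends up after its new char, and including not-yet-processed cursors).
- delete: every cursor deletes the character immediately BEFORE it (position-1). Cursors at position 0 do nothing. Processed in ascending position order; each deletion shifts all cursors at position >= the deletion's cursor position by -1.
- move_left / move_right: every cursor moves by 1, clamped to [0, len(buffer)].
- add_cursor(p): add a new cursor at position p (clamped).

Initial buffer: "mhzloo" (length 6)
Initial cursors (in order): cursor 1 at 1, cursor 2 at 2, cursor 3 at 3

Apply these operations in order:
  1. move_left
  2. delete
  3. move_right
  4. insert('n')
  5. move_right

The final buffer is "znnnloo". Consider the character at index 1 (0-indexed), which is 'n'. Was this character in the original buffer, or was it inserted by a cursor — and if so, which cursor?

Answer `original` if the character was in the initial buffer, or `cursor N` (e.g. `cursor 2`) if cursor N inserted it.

Answer: cursor 1

Derivation:
After op 1 (move_left): buffer="mhzloo" (len 6), cursors c1@0 c2@1 c3@2, authorship ......
After op 2 (delete): buffer="zloo" (len 4), cursors c1@0 c2@0 c3@0, authorship ....
After op 3 (move_right): buffer="zloo" (len 4), cursors c1@1 c2@1 c3@1, authorship ....
After op 4 (insert('n')): buffer="znnnloo" (len 7), cursors c1@4 c2@4 c3@4, authorship .123...
After op 5 (move_right): buffer="znnnloo" (len 7), cursors c1@5 c2@5 c3@5, authorship .123...
Authorship (.=original, N=cursor N): . 1 2 3 . . .
Index 1: author = 1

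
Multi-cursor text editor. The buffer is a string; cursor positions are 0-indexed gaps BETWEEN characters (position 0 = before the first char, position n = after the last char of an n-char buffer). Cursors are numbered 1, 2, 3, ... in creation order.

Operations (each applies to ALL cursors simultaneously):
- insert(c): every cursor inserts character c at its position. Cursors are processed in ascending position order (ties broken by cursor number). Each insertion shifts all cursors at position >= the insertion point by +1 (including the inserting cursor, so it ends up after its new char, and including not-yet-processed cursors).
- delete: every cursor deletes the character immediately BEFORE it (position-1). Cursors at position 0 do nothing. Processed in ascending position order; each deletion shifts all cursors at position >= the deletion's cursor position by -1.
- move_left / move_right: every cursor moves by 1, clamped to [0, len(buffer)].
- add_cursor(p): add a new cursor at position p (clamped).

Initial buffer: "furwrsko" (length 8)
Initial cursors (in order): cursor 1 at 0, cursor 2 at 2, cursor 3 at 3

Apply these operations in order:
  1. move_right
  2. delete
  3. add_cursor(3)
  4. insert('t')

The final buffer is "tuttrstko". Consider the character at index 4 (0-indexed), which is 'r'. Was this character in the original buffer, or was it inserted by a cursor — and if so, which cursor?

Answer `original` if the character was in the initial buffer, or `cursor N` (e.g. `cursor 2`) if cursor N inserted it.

Answer: original

Derivation:
After op 1 (move_right): buffer="furwrsko" (len 8), cursors c1@1 c2@3 c3@4, authorship ........
After op 2 (delete): buffer="ursko" (len 5), cursors c1@0 c2@1 c3@1, authorship .....
After op 3 (add_cursor(3)): buffer="ursko" (len 5), cursors c1@0 c2@1 c3@1 c4@3, authorship .....
After op 4 (insert('t')): buffer="tuttrstko" (len 9), cursors c1@1 c2@4 c3@4 c4@7, authorship 1.23..4..
Authorship (.=original, N=cursor N): 1 . 2 3 . . 4 . .
Index 4: author = original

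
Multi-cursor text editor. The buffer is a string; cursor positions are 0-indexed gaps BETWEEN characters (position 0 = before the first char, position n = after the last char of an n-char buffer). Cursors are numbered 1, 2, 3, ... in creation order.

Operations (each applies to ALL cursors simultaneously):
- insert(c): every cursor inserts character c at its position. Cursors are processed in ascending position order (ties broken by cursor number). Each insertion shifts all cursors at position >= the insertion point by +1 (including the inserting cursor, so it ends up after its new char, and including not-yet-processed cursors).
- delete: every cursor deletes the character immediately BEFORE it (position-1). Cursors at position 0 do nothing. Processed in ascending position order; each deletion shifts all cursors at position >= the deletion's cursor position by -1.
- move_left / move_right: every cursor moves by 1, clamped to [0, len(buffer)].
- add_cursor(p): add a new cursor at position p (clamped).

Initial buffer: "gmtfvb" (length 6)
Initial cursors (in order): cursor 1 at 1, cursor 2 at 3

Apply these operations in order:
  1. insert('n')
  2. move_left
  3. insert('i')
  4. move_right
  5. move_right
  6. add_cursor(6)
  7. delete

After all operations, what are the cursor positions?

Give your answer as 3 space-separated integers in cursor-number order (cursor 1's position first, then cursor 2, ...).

Answer: 3 5 4

Derivation:
After op 1 (insert('n')): buffer="gnmtnfvb" (len 8), cursors c1@2 c2@5, authorship .1..2...
After op 2 (move_left): buffer="gnmtnfvb" (len 8), cursors c1@1 c2@4, authorship .1..2...
After op 3 (insert('i')): buffer="ginmtinfvb" (len 10), cursors c1@2 c2@6, authorship .11..22...
After op 4 (move_right): buffer="ginmtinfvb" (len 10), cursors c1@3 c2@7, authorship .11..22...
After op 5 (move_right): buffer="ginmtinfvb" (len 10), cursors c1@4 c2@8, authorship .11..22...
After op 6 (add_cursor(6)): buffer="ginmtinfvb" (len 10), cursors c1@4 c3@6 c2@8, authorship .11..22...
After op 7 (delete): buffer="gintnvb" (len 7), cursors c1@3 c3@4 c2@5, authorship .11.2..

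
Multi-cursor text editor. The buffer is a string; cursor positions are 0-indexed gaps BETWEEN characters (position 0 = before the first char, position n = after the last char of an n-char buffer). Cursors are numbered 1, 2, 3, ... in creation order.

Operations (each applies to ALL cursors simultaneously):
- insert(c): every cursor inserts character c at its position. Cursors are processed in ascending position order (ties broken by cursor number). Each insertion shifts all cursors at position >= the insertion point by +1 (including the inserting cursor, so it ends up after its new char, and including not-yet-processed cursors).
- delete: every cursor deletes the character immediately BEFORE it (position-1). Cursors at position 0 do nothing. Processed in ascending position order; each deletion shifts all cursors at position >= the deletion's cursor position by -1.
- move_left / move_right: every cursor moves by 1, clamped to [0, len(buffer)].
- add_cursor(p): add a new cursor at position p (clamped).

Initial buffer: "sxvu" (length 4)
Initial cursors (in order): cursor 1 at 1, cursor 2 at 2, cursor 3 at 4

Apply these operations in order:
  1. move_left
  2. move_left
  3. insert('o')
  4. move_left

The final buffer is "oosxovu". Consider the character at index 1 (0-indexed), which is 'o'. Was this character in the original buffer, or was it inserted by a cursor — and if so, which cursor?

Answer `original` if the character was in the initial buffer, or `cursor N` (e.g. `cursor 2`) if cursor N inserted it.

Answer: cursor 2

Derivation:
After op 1 (move_left): buffer="sxvu" (len 4), cursors c1@0 c2@1 c3@3, authorship ....
After op 2 (move_left): buffer="sxvu" (len 4), cursors c1@0 c2@0 c3@2, authorship ....
After op 3 (insert('o')): buffer="oosxovu" (len 7), cursors c1@2 c2@2 c3@5, authorship 12..3..
After op 4 (move_left): buffer="oosxovu" (len 7), cursors c1@1 c2@1 c3@4, authorship 12..3..
Authorship (.=original, N=cursor N): 1 2 . . 3 . .
Index 1: author = 2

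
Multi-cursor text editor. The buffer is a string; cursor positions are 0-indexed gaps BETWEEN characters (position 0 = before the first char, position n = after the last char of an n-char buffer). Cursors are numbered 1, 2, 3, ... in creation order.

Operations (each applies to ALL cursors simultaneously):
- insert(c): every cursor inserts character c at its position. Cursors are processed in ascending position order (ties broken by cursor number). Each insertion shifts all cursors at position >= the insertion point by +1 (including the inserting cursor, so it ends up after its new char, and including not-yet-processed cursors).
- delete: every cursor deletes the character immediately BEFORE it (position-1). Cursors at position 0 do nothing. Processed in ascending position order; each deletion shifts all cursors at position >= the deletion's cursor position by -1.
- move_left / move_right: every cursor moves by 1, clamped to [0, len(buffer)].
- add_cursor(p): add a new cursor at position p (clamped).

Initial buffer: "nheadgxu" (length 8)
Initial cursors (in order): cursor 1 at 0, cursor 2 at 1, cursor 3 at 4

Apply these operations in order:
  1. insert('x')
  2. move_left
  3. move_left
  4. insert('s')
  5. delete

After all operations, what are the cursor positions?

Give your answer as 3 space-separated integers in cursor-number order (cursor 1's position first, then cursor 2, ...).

After op 1 (insert('x')): buffer="xnxheaxdgxu" (len 11), cursors c1@1 c2@3 c3@7, authorship 1.2...3....
After op 2 (move_left): buffer="xnxheaxdgxu" (len 11), cursors c1@0 c2@2 c3@6, authorship 1.2...3....
After op 3 (move_left): buffer="xnxheaxdgxu" (len 11), cursors c1@0 c2@1 c3@5, authorship 1.2...3....
After op 4 (insert('s')): buffer="sxsnxhesaxdgxu" (len 14), cursors c1@1 c2@3 c3@8, authorship 112.2..3.3....
After op 5 (delete): buffer="xnxheaxdgxu" (len 11), cursors c1@0 c2@1 c3@5, authorship 1.2...3....

Answer: 0 1 5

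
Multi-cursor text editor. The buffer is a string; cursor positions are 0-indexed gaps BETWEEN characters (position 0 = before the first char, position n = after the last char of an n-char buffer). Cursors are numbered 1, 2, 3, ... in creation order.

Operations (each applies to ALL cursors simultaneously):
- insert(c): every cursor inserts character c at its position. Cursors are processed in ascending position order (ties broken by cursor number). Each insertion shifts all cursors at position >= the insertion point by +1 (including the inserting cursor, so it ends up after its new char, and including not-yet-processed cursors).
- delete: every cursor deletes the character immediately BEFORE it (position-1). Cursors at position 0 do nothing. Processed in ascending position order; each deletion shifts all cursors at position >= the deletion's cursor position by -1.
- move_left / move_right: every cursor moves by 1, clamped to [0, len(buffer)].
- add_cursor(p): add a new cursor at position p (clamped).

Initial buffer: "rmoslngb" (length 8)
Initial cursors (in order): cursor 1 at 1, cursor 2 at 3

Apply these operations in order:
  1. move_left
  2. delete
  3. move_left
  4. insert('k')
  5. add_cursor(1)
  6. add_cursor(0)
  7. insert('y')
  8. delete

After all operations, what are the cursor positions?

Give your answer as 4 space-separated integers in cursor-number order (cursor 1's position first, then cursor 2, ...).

Answer: 2 2 1 0

Derivation:
After op 1 (move_left): buffer="rmoslngb" (len 8), cursors c1@0 c2@2, authorship ........
After op 2 (delete): buffer="roslngb" (len 7), cursors c1@0 c2@1, authorship .......
After op 3 (move_left): buffer="roslngb" (len 7), cursors c1@0 c2@0, authorship .......
After op 4 (insert('k')): buffer="kkroslngb" (len 9), cursors c1@2 c2@2, authorship 12.......
After op 5 (add_cursor(1)): buffer="kkroslngb" (len 9), cursors c3@1 c1@2 c2@2, authorship 12.......
After op 6 (add_cursor(0)): buffer="kkroslngb" (len 9), cursors c4@0 c3@1 c1@2 c2@2, authorship 12.......
After op 7 (insert('y')): buffer="ykykyyroslngb" (len 13), cursors c4@1 c3@3 c1@6 c2@6, authorship 413212.......
After op 8 (delete): buffer="kkroslngb" (len 9), cursors c4@0 c3@1 c1@2 c2@2, authorship 12.......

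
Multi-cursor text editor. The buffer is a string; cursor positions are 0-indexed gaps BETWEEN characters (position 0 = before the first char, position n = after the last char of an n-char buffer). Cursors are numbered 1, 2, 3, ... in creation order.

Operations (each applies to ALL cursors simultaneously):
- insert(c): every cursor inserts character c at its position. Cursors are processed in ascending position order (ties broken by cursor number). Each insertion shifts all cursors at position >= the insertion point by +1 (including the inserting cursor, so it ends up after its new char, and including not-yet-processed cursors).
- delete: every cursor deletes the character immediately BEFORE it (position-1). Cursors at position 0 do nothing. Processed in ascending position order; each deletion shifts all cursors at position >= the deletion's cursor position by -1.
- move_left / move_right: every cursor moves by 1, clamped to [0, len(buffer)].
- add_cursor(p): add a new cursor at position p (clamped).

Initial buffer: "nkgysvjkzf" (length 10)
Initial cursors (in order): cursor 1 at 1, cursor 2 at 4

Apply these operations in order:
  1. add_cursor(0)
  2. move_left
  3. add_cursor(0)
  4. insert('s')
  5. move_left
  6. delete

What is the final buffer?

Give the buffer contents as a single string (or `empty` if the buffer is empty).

Answer: snksysvjkzf

Derivation:
After op 1 (add_cursor(0)): buffer="nkgysvjkzf" (len 10), cursors c3@0 c1@1 c2@4, authorship ..........
After op 2 (move_left): buffer="nkgysvjkzf" (len 10), cursors c1@0 c3@0 c2@3, authorship ..........
After op 3 (add_cursor(0)): buffer="nkgysvjkzf" (len 10), cursors c1@0 c3@0 c4@0 c2@3, authorship ..........
After op 4 (insert('s')): buffer="sssnkgsysvjkzf" (len 14), cursors c1@3 c3@3 c4@3 c2@7, authorship 134...2.......
After op 5 (move_left): buffer="sssnkgsysvjkzf" (len 14), cursors c1@2 c3@2 c4@2 c2@6, authorship 134...2.......
After op 6 (delete): buffer="snksysvjkzf" (len 11), cursors c1@0 c3@0 c4@0 c2@3, authorship 4..2.......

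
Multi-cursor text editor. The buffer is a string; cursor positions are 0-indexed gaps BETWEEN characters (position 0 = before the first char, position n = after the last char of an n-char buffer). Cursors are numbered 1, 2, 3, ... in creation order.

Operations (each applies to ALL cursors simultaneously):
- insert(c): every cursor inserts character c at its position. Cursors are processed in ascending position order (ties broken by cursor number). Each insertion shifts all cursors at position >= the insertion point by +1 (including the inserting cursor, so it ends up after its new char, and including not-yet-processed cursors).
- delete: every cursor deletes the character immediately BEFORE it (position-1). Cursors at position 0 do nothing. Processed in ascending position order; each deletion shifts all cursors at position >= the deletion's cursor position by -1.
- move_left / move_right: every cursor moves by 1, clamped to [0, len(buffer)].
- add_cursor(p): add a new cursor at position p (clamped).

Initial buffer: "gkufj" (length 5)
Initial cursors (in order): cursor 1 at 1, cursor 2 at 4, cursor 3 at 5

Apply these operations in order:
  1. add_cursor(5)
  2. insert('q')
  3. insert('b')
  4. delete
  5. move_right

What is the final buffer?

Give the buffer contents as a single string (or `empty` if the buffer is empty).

Answer: gqkufqjqq

Derivation:
After op 1 (add_cursor(5)): buffer="gkufj" (len 5), cursors c1@1 c2@4 c3@5 c4@5, authorship .....
After op 2 (insert('q')): buffer="gqkufqjqq" (len 9), cursors c1@2 c2@6 c3@9 c4@9, authorship .1...2.34
After op 3 (insert('b')): buffer="gqbkufqbjqqbb" (len 13), cursors c1@3 c2@8 c3@13 c4@13, authorship .11...22.3434
After op 4 (delete): buffer="gqkufqjqq" (len 9), cursors c1@2 c2@6 c3@9 c4@9, authorship .1...2.34
After op 5 (move_right): buffer="gqkufqjqq" (len 9), cursors c1@3 c2@7 c3@9 c4@9, authorship .1...2.34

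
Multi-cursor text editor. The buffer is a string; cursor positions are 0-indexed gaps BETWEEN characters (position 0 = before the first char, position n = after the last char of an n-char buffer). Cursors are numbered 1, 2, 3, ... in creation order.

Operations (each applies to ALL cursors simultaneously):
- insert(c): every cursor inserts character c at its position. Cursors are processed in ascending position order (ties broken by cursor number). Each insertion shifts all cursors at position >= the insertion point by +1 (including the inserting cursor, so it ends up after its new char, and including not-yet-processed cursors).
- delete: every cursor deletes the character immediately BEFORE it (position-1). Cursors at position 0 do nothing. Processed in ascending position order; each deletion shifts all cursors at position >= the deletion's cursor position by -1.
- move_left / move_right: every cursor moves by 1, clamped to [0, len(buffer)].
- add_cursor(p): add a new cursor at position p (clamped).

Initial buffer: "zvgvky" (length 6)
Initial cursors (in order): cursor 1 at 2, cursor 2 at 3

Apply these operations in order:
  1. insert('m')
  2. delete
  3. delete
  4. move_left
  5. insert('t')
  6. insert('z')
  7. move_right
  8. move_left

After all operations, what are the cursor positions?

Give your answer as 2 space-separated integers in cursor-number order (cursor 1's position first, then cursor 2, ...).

Answer: 4 4

Derivation:
After op 1 (insert('m')): buffer="zvmgmvky" (len 8), cursors c1@3 c2@5, authorship ..1.2...
After op 2 (delete): buffer="zvgvky" (len 6), cursors c1@2 c2@3, authorship ......
After op 3 (delete): buffer="zvky" (len 4), cursors c1@1 c2@1, authorship ....
After op 4 (move_left): buffer="zvky" (len 4), cursors c1@0 c2@0, authorship ....
After op 5 (insert('t')): buffer="ttzvky" (len 6), cursors c1@2 c2@2, authorship 12....
After op 6 (insert('z')): buffer="ttzzzvky" (len 8), cursors c1@4 c2@4, authorship 1212....
After op 7 (move_right): buffer="ttzzzvky" (len 8), cursors c1@5 c2@5, authorship 1212....
After op 8 (move_left): buffer="ttzzzvky" (len 8), cursors c1@4 c2@4, authorship 1212....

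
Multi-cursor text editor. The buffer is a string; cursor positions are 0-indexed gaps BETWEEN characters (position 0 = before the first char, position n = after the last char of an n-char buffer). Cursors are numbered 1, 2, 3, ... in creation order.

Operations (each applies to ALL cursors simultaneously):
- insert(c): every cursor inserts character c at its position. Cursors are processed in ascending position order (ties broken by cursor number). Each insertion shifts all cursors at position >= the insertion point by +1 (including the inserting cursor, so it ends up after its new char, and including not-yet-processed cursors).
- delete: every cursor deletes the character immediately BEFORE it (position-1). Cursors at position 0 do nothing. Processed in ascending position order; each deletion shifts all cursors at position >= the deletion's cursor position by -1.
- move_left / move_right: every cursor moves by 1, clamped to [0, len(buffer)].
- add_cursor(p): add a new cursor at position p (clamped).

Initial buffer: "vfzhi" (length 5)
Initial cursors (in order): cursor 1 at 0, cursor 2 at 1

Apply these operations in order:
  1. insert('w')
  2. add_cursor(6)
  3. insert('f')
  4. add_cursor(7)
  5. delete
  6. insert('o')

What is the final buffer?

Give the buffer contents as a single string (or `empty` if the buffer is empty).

Answer: wovwofohoi

Derivation:
After op 1 (insert('w')): buffer="wvwfzhi" (len 7), cursors c1@1 c2@3, authorship 1.2....
After op 2 (add_cursor(6)): buffer="wvwfzhi" (len 7), cursors c1@1 c2@3 c3@6, authorship 1.2....
After op 3 (insert('f')): buffer="wfvwffzhfi" (len 10), cursors c1@2 c2@5 c3@9, authorship 11.22...3.
After op 4 (add_cursor(7)): buffer="wfvwffzhfi" (len 10), cursors c1@2 c2@5 c4@7 c3@9, authorship 11.22...3.
After op 5 (delete): buffer="wvwfhi" (len 6), cursors c1@1 c2@3 c4@4 c3@5, authorship 1.2...
After op 6 (insert('o')): buffer="wovwofohoi" (len 10), cursors c1@2 c2@5 c4@7 c3@9, authorship 11.22.4.3.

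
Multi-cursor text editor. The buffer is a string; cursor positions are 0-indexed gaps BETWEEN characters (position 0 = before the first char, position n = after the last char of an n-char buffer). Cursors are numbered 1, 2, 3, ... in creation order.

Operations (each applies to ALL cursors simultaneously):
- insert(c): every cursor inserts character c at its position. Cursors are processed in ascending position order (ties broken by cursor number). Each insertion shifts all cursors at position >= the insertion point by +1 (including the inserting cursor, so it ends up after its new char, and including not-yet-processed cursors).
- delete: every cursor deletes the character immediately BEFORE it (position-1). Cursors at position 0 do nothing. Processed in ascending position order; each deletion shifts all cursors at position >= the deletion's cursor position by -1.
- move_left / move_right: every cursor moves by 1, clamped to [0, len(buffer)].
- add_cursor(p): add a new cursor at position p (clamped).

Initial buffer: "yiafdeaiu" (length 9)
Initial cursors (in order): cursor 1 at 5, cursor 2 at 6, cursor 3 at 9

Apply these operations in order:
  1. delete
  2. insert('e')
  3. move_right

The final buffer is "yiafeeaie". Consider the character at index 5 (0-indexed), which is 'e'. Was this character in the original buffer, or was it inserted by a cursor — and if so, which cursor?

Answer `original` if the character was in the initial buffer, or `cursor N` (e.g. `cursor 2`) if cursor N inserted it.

After op 1 (delete): buffer="yiafai" (len 6), cursors c1@4 c2@4 c3@6, authorship ......
After op 2 (insert('e')): buffer="yiafeeaie" (len 9), cursors c1@6 c2@6 c3@9, authorship ....12..3
After op 3 (move_right): buffer="yiafeeaie" (len 9), cursors c1@7 c2@7 c3@9, authorship ....12..3
Authorship (.=original, N=cursor N): . . . . 1 2 . . 3
Index 5: author = 2

Answer: cursor 2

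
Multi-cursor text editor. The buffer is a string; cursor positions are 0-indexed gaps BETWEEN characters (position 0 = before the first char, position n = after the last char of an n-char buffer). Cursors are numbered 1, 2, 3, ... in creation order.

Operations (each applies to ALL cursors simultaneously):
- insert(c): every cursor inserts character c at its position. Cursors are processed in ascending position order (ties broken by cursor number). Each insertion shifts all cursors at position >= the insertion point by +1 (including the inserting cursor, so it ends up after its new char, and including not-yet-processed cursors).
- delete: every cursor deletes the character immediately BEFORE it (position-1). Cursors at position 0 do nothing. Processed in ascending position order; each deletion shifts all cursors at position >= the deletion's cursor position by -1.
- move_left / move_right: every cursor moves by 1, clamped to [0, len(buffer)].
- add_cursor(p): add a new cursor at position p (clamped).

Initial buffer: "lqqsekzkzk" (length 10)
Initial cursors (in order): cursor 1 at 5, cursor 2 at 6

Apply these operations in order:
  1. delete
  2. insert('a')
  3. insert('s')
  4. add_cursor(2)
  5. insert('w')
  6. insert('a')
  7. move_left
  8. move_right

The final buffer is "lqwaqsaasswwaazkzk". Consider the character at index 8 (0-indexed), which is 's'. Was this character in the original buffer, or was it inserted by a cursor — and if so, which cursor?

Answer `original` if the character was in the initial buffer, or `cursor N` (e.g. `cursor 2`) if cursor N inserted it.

After op 1 (delete): buffer="lqqszkzk" (len 8), cursors c1@4 c2@4, authorship ........
After op 2 (insert('a')): buffer="lqqsaazkzk" (len 10), cursors c1@6 c2@6, authorship ....12....
After op 3 (insert('s')): buffer="lqqsaasszkzk" (len 12), cursors c1@8 c2@8, authorship ....1212....
After op 4 (add_cursor(2)): buffer="lqqsaasszkzk" (len 12), cursors c3@2 c1@8 c2@8, authorship ....1212....
After op 5 (insert('w')): buffer="lqwqsaasswwzkzk" (len 15), cursors c3@3 c1@11 c2@11, authorship ..3..121212....
After op 6 (insert('a')): buffer="lqwaqsaasswwaazkzk" (len 18), cursors c3@4 c1@14 c2@14, authorship ..33..12121212....
After op 7 (move_left): buffer="lqwaqsaasswwaazkzk" (len 18), cursors c3@3 c1@13 c2@13, authorship ..33..12121212....
After op 8 (move_right): buffer="lqwaqsaasswwaazkzk" (len 18), cursors c3@4 c1@14 c2@14, authorship ..33..12121212....
Authorship (.=original, N=cursor N): . . 3 3 . . 1 2 1 2 1 2 1 2 . . . .
Index 8: author = 1

Answer: cursor 1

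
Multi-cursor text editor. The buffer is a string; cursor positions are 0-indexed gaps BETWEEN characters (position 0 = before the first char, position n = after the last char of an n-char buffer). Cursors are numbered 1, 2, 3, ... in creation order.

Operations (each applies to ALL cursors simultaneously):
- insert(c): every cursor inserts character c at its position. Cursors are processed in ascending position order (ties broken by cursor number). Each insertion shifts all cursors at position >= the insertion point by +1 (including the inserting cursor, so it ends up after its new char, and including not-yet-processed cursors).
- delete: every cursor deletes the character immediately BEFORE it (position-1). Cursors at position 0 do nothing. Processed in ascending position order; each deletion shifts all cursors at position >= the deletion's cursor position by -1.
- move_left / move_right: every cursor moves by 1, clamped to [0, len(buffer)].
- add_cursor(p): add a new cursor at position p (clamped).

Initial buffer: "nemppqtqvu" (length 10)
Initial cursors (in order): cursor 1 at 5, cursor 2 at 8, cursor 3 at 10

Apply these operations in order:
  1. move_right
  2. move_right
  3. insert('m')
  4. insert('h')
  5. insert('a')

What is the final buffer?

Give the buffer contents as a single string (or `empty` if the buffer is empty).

Answer: nemppqtmhaqvummhhaa

Derivation:
After op 1 (move_right): buffer="nemppqtqvu" (len 10), cursors c1@6 c2@9 c3@10, authorship ..........
After op 2 (move_right): buffer="nemppqtqvu" (len 10), cursors c1@7 c2@10 c3@10, authorship ..........
After op 3 (insert('m')): buffer="nemppqtmqvumm" (len 13), cursors c1@8 c2@13 c3@13, authorship .......1...23
After op 4 (insert('h')): buffer="nemppqtmhqvummhh" (len 16), cursors c1@9 c2@16 c3@16, authorship .......11...2323
After op 5 (insert('a')): buffer="nemppqtmhaqvummhhaa" (len 19), cursors c1@10 c2@19 c3@19, authorship .......111...232323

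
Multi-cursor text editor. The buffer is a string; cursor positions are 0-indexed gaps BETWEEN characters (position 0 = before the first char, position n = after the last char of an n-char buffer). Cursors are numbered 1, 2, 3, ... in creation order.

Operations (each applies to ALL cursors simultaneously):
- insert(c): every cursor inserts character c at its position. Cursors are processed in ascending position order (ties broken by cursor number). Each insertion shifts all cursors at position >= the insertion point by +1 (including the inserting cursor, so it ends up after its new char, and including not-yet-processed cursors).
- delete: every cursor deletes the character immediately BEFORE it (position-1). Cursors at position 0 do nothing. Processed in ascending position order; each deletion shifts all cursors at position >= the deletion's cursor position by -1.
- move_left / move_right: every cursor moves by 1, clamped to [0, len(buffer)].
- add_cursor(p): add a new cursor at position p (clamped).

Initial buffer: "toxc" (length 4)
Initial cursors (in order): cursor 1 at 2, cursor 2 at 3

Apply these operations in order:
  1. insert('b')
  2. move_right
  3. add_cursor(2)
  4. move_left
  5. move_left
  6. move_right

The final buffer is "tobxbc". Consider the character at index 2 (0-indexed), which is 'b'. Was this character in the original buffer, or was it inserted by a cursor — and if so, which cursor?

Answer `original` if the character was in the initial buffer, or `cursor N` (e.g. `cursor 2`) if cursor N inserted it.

After op 1 (insert('b')): buffer="tobxbc" (len 6), cursors c1@3 c2@5, authorship ..1.2.
After op 2 (move_right): buffer="tobxbc" (len 6), cursors c1@4 c2@6, authorship ..1.2.
After op 3 (add_cursor(2)): buffer="tobxbc" (len 6), cursors c3@2 c1@4 c2@6, authorship ..1.2.
After op 4 (move_left): buffer="tobxbc" (len 6), cursors c3@1 c1@3 c2@5, authorship ..1.2.
After op 5 (move_left): buffer="tobxbc" (len 6), cursors c3@0 c1@2 c2@4, authorship ..1.2.
After op 6 (move_right): buffer="tobxbc" (len 6), cursors c3@1 c1@3 c2@5, authorship ..1.2.
Authorship (.=original, N=cursor N): . . 1 . 2 .
Index 2: author = 1

Answer: cursor 1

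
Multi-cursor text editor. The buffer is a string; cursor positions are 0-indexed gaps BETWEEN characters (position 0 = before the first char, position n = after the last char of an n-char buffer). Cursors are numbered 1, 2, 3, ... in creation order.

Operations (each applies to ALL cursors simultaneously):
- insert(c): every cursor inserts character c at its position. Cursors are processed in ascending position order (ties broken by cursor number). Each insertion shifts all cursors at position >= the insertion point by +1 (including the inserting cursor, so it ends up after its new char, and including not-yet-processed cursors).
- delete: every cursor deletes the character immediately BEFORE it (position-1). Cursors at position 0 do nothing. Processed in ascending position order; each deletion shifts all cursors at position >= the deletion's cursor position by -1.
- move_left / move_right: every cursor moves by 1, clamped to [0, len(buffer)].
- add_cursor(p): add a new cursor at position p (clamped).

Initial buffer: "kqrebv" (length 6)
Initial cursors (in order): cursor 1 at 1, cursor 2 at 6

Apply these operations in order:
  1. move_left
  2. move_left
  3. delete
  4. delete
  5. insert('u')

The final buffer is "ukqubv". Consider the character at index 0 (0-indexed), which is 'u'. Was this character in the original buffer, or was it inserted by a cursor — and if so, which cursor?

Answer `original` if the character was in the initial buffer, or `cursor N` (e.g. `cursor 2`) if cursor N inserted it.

Answer: cursor 1

Derivation:
After op 1 (move_left): buffer="kqrebv" (len 6), cursors c1@0 c2@5, authorship ......
After op 2 (move_left): buffer="kqrebv" (len 6), cursors c1@0 c2@4, authorship ......
After op 3 (delete): buffer="kqrbv" (len 5), cursors c1@0 c2@3, authorship .....
After op 4 (delete): buffer="kqbv" (len 4), cursors c1@0 c2@2, authorship ....
After op 5 (insert('u')): buffer="ukqubv" (len 6), cursors c1@1 c2@4, authorship 1..2..
Authorship (.=original, N=cursor N): 1 . . 2 . .
Index 0: author = 1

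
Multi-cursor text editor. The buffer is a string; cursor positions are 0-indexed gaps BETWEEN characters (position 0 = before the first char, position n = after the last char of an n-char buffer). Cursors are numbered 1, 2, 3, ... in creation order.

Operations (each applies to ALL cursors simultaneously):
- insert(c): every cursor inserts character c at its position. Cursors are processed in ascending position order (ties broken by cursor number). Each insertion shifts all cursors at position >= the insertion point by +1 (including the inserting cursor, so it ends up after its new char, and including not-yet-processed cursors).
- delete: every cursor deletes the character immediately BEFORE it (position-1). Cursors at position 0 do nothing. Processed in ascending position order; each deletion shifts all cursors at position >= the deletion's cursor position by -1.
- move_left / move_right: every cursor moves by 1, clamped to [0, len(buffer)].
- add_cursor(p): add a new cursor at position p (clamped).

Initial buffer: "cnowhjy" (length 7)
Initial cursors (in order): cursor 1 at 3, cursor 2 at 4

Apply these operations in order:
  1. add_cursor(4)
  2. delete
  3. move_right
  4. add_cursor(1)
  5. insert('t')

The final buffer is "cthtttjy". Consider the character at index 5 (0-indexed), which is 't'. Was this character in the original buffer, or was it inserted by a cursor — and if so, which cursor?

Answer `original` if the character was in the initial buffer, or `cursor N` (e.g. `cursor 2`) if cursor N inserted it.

After op 1 (add_cursor(4)): buffer="cnowhjy" (len 7), cursors c1@3 c2@4 c3@4, authorship .......
After op 2 (delete): buffer="chjy" (len 4), cursors c1@1 c2@1 c3@1, authorship ....
After op 3 (move_right): buffer="chjy" (len 4), cursors c1@2 c2@2 c3@2, authorship ....
After op 4 (add_cursor(1)): buffer="chjy" (len 4), cursors c4@1 c1@2 c2@2 c3@2, authorship ....
After op 5 (insert('t')): buffer="cthtttjy" (len 8), cursors c4@2 c1@6 c2@6 c3@6, authorship .4.123..
Authorship (.=original, N=cursor N): . 4 . 1 2 3 . .
Index 5: author = 3

Answer: cursor 3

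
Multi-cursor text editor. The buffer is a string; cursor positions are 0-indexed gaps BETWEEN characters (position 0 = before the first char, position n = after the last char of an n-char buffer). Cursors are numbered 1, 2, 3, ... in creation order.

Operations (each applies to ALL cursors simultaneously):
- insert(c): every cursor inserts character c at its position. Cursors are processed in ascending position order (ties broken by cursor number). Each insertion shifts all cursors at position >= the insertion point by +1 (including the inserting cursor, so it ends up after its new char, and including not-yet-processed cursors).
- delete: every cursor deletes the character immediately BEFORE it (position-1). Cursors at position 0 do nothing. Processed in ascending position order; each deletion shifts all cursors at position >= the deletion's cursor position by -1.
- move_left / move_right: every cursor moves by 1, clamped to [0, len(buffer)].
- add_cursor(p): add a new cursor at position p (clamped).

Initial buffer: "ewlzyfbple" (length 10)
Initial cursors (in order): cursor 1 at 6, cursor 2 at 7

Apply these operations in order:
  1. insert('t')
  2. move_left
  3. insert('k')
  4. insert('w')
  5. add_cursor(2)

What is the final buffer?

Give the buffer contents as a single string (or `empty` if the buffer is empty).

Answer: ewlzyfkwtbkwtple

Derivation:
After op 1 (insert('t')): buffer="ewlzyftbtple" (len 12), cursors c1@7 c2@9, authorship ......1.2...
After op 2 (move_left): buffer="ewlzyftbtple" (len 12), cursors c1@6 c2@8, authorship ......1.2...
After op 3 (insert('k')): buffer="ewlzyfktbktple" (len 14), cursors c1@7 c2@10, authorship ......11.22...
After op 4 (insert('w')): buffer="ewlzyfkwtbkwtple" (len 16), cursors c1@8 c2@12, authorship ......111.222...
After op 5 (add_cursor(2)): buffer="ewlzyfkwtbkwtple" (len 16), cursors c3@2 c1@8 c2@12, authorship ......111.222...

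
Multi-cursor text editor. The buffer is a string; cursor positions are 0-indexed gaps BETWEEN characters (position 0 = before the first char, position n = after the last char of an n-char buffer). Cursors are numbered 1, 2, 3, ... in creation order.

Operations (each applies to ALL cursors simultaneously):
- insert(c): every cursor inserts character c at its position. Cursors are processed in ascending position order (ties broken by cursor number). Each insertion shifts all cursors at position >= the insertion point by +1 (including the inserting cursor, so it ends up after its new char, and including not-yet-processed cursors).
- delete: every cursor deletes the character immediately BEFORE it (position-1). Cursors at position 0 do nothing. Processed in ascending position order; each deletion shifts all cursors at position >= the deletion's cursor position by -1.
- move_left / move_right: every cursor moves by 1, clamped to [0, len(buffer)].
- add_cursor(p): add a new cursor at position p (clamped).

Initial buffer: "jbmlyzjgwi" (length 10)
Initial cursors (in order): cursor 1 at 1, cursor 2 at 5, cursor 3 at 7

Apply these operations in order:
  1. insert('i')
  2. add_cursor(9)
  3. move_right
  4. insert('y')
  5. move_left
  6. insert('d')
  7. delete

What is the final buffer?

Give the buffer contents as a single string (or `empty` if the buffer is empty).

Answer: jibymlyizyjiygywi

Derivation:
After op 1 (insert('i')): buffer="jibmlyizjigwi" (len 13), cursors c1@2 c2@7 c3@10, authorship .1....2..3...
After op 2 (add_cursor(9)): buffer="jibmlyizjigwi" (len 13), cursors c1@2 c2@7 c4@9 c3@10, authorship .1....2..3...
After op 3 (move_right): buffer="jibmlyizjigwi" (len 13), cursors c1@3 c2@8 c4@10 c3@11, authorship .1....2..3...
After op 4 (insert('y')): buffer="jibymlyizyjiygywi" (len 17), cursors c1@4 c2@10 c4@13 c3@15, authorship .1.1...2.2.34.3..
After op 5 (move_left): buffer="jibymlyizyjiygywi" (len 17), cursors c1@3 c2@9 c4@12 c3@14, authorship .1.1...2.2.34.3..
After op 6 (insert('d')): buffer="jibdymlyizdyjidygdywi" (len 21), cursors c1@4 c2@11 c4@15 c3@18, authorship .1.11...2.22.344.33..
After op 7 (delete): buffer="jibymlyizyjiygywi" (len 17), cursors c1@3 c2@9 c4@12 c3@14, authorship .1.1...2.2.34.3..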